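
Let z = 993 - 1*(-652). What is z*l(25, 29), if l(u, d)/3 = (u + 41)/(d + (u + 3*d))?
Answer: 2310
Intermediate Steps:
l(u, d) = 3*(41 + u)/(u + 4*d) (l(u, d) = 3*((u + 41)/(d + (u + 3*d))) = 3*((41 + u)/(u + 4*d)) = 3*(41 + u)/(u + 4*d))
z = 1645 (z = 993 + 652 = 1645)
z*l(25, 29) = 1645*(3*(41 + 25)/(25 + 4*29)) = 1645*(3*66/(25 + 116)) = 1645*(3*66/141) = 1645*(3*(1/141)*66) = 1645*(66/47) = 2310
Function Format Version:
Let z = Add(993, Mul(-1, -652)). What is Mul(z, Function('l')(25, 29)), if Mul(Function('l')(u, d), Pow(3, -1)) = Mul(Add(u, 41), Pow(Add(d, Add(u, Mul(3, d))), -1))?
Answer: 2310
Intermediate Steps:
Function('l')(u, d) = Mul(3, Pow(Add(u, Mul(4, d)), -1), Add(41, u)) (Function('l')(u, d) = Mul(3, Mul(Add(u, 41), Pow(Add(d, Add(u, Mul(3, d))), -1))) = Mul(3, Mul(Add(41, u), Pow(Add(u, Mul(4, d)), -1))) = Mul(3, Mul(Pow(Add(u, Mul(4, d)), -1), Add(41, u))) = Mul(3, Pow(Add(u, Mul(4, d)), -1), Add(41, u)))
z = 1645 (z = Add(993, 652) = 1645)
Mul(z, Function('l')(25, 29)) = Mul(1645, Mul(3, Pow(Add(25, Mul(4, 29)), -1), Add(41, 25))) = Mul(1645, Mul(3, Pow(Add(25, 116), -1), 66)) = Mul(1645, Mul(3, Pow(141, -1), 66)) = Mul(1645, Mul(3, Rational(1, 141), 66)) = Mul(1645, Rational(66, 47)) = 2310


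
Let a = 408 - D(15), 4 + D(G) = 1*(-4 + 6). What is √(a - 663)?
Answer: I*√253 ≈ 15.906*I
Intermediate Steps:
D(G) = -2 (D(G) = -4 + 1*(-4 + 6) = -4 + 1*2 = -4 + 2 = -2)
a = 410 (a = 408 - 1*(-2) = 408 + 2 = 410)
√(a - 663) = √(410 - 663) = √(-253) = I*√253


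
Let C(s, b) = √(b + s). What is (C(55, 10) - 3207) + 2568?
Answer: -639 + √65 ≈ -630.94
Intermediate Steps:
(C(55, 10) - 3207) + 2568 = (√(10 + 55) - 3207) + 2568 = (√65 - 3207) + 2568 = (-3207 + √65) + 2568 = -639 + √65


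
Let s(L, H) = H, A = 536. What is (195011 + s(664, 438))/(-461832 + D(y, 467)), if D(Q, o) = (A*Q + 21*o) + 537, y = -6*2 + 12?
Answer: -195449/451488 ≈ -0.43290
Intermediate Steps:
y = 0 (y = -12 + 12 = 0)
D(Q, o) = 537 + 21*o + 536*Q (D(Q, o) = (536*Q + 21*o) + 537 = (21*o + 536*Q) + 537 = 537 + 21*o + 536*Q)
(195011 + s(664, 438))/(-461832 + D(y, 467)) = (195011 + 438)/(-461832 + (537 + 21*467 + 536*0)) = 195449/(-461832 + (537 + 9807 + 0)) = 195449/(-461832 + 10344) = 195449/(-451488) = 195449*(-1/451488) = -195449/451488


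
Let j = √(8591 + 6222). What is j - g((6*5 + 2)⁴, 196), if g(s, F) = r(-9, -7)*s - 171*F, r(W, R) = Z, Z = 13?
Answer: -13597972 + √14813 ≈ -1.3598e+7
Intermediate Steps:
j = √14813 ≈ 121.71
r(W, R) = 13
g(s, F) = -171*F + 13*s (g(s, F) = 13*s - 171*F = -171*F + 13*s)
j - g((6*5 + 2)⁴, 196) = √14813 - (-171*196 + 13*(6*5 + 2)⁴) = √14813 - (-33516 + 13*(30 + 2)⁴) = √14813 - (-33516 + 13*32⁴) = √14813 - (-33516 + 13*1048576) = √14813 - (-33516 + 13631488) = √14813 - 1*13597972 = √14813 - 13597972 = -13597972 + √14813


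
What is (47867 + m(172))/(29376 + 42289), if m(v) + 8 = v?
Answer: 48031/71665 ≈ 0.67022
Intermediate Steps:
m(v) = -8 + v
(47867 + m(172))/(29376 + 42289) = (47867 + (-8 + 172))/(29376 + 42289) = (47867 + 164)/71665 = 48031*(1/71665) = 48031/71665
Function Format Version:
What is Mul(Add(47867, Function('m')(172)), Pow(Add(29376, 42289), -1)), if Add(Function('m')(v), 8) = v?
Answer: Rational(48031, 71665) ≈ 0.67022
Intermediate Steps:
Function('m')(v) = Add(-8, v)
Mul(Add(47867, Function('m')(172)), Pow(Add(29376, 42289), -1)) = Mul(Add(47867, Add(-8, 172)), Pow(Add(29376, 42289), -1)) = Mul(Add(47867, 164), Pow(71665, -1)) = Mul(48031, Rational(1, 71665)) = Rational(48031, 71665)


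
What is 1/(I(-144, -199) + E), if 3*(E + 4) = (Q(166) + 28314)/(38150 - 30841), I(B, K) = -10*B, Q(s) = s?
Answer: 21927/31515652 ≈ 0.00069575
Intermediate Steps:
E = -59228/21927 (E = -4 + ((166 + 28314)/(38150 - 30841))/3 = -4 + (28480/7309)/3 = -4 + (28480*(1/7309))/3 = -4 + (⅓)*(28480/7309) = -4 + 28480/21927 = -59228/21927 ≈ -2.7011)
1/(I(-144, -199) + E) = 1/(-10*(-144) - 59228/21927) = 1/(1440 - 59228/21927) = 1/(31515652/21927) = 21927/31515652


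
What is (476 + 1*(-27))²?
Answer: 201601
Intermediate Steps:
(476 + 1*(-27))² = (476 - 27)² = 449² = 201601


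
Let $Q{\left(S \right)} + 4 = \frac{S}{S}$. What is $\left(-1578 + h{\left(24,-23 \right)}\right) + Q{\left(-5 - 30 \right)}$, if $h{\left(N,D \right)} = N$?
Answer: $-1557$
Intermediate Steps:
$Q{\left(S \right)} = -3$ ($Q{\left(S \right)} = -4 + \frac{S}{S} = -4 + 1 = -3$)
$\left(-1578 + h{\left(24,-23 \right)}\right) + Q{\left(-5 - 30 \right)} = \left(-1578 + 24\right) - 3 = -1554 - 3 = -1557$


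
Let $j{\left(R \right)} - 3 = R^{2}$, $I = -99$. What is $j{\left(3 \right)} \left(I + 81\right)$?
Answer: $-216$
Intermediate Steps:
$j{\left(R \right)} = 3 + R^{2}$
$j{\left(3 \right)} \left(I + 81\right) = \left(3 + 3^{2}\right) \left(-99 + 81\right) = \left(3 + 9\right) \left(-18\right) = 12 \left(-18\right) = -216$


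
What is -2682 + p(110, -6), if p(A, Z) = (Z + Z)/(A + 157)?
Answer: -238702/89 ≈ -2682.0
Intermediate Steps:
p(A, Z) = 2*Z/(157 + A) (p(A, Z) = (2*Z)/(157 + A) = 2*Z/(157 + A))
-2682 + p(110, -6) = -2682 + 2*(-6)/(157 + 110) = -2682 + 2*(-6)/267 = -2682 + 2*(-6)*(1/267) = -2682 - 4/89 = -238702/89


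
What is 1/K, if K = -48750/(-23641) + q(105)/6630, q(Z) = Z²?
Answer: 10449322/38923635 ≈ 0.26846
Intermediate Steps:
K = 38923635/10449322 (K = -48750/(-23641) + 105²/6630 = -48750*(-1/23641) + 11025*(1/6630) = 48750/23641 + 735/442 = 38923635/10449322 ≈ 3.7250)
1/K = 1/(38923635/10449322) = 10449322/38923635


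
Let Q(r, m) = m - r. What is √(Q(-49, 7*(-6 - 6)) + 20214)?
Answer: √20179 ≈ 142.05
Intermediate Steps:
√(Q(-49, 7*(-6 - 6)) + 20214) = √((7*(-6 - 6) - 1*(-49)) + 20214) = √((7*(-12) + 49) + 20214) = √((-84 + 49) + 20214) = √(-35 + 20214) = √20179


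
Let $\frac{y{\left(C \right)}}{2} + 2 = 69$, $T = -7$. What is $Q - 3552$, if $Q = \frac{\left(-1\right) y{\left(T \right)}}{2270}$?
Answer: $- \frac{4031587}{1135} \approx -3552.1$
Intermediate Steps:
$y{\left(C \right)} = 134$ ($y{\left(C \right)} = -4 + 2 \cdot 69 = -4 + 138 = 134$)
$Q = - \frac{67}{1135}$ ($Q = \frac{\left(-1\right) 134}{2270} = \left(-134\right) \frac{1}{2270} = - \frac{67}{1135} \approx -0.059031$)
$Q - 3552 = - \frac{67}{1135} - 3552 = - \frac{4031587}{1135}$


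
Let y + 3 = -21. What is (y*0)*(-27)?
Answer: 0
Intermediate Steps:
y = -24 (y = -3 - 21 = -24)
(y*0)*(-27) = -24*0*(-27) = 0*(-27) = 0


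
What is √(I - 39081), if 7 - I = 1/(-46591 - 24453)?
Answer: I*√49304060982055/35522 ≈ 197.67*I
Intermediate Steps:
I = 497309/71044 (I = 7 - 1/(-46591 - 24453) = 7 - 1/(-71044) = 7 - 1*(-1/71044) = 7 + 1/71044 = 497309/71044 ≈ 7.0000)
√(I - 39081) = √(497309/71044 - 39081) = √(-2775973255/71044) = I*√49304060982055/35522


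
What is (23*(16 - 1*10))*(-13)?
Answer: -1794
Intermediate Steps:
(23*(16 - 1*10))*(-13) = (23*(16 - 10))*(-13) = (23*6)*(-13) = 138*(-13) = -1794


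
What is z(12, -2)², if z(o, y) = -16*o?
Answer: 36864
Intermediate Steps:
z(12, -2)² = (-16*12)² = (-192)² = 36864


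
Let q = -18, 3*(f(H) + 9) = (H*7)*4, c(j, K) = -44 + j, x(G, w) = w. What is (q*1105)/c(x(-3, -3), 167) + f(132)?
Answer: 77371/47 ≈ 1646.2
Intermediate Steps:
f(H) = -9 + 28*H/3 (f(H) = -9 + ((H*7)*4)/3 = -9 + ((7*H)*4)/3 = -9 + (28*H)/3 = -9 + 28*H/3)
(q*1105)/c(x(-3, -3), 167) + f(132) = (-18*1105)/(-44 - 3) + (-9 + (28/3)*132) = -19890/(-47) + (-9 + 1232) = -19890*(-1/47) + 1223 = 19890/47 + 1223 = 77371/47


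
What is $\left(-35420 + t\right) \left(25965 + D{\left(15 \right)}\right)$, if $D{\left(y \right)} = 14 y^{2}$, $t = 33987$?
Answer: $-41721795$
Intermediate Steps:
$\left(-35420 + t\right) \left(25965 + D{\left(15 \right)}\right) = \left(-35420 + 33987\right) \left(25965 + 14 \cdot 15^{2}\right) = - 1433 \left(25965 + 14 \cdot 225\right) = - 1433 \left(25965 + 3150\right) = \left(-1433\right) 29115 = -41721795$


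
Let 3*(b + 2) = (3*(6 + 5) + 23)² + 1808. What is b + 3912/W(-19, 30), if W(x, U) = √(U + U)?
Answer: 1646 + 652*√15/5 ≈ 2151.0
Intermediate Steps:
W(x, U) = √2*√U (W(x, U) = √(2*U) = √2*√U)
b = 1646 (b = -2 + ((3*(6 + 5) + 23)² + 1808)/3 = -2 + ((3*11 + 23)² + 1808)/3 = -2 + ((33 + 23)² + 1808)/3 = -2 + (56² + 1808)/3 = -2 + (3136 + 1808)/3 = -2 + (⅓)*4944 = -2 + 1648 = 1646)
b + 3912/W(-19, 30) = 1646 + 3912/((√2*√30)) = 1646 + 3912/((2*√15)) = 1646 + 3912*(√15/30) = 1646 + 652*√15/5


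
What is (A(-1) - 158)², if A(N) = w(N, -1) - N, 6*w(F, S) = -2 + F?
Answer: 99225/4 ≈ 24806.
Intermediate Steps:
w(F, S) = -⅓ + F/6 (w(F, S) = (-2 + F)/6 = -⅓ + F/6)
A(N) = -⅓ - 5*N/6 (A(N) = (-⅓ + N/6) - N = -⅓ - 5*N/6)
(A(-1) - 158)² = ((-⅓ - ⅚*(-1)) - 158)² = ((-⅓ + ⅚) - 158)² = (½ - 158)² = (-315/2)² = 99225/4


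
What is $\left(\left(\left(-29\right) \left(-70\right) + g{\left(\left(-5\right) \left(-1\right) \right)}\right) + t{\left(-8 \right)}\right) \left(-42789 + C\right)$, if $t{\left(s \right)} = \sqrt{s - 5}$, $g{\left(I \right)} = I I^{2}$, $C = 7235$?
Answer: $-76618870 - 35554 i \sqrt{13} \approx -7.6619 \cdot 10^{7} - 1.2819 \cdot 10^{5} i$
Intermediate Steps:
$g{\left(I \right)} = I^{3}$
$t{\left(s \right)} = \sqrt{-5 + s}$
$\left(\left(\left(-29\right) \left(-70\right) + g{\left(\left(-5\right) \left(-1\right) \right)}\right) + t{\left(-8 \right)}\right) \left(-42789 + C\right) = \left(\left(\left(-29\right) \left(-70\right) + \left(\left(-5\right) \left(-1\right)\right)^{3}\right) + \sqrt{-5 - 8}\right) \left(-42789 + 7235\right) = \left(\left(2030 + 5^{3}\right) + \sqrt{-13}\right) \left(-35554\right) = \left(\left(2030 + 125\right) + i \sqrt{13}\right) \left(-35554\right) = \left(2155 + i \sqrt{13}\right) \left(-35554\right) = -76618870 - 35554 i \sqrt{13}$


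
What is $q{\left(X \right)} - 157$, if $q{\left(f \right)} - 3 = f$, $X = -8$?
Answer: $-162$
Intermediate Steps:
$q{\left(f \right)} = 3 + f$
$q{\left(X \right)} - 157 = \left(3 - 8\right) - 157 = -5 - 157 = -162$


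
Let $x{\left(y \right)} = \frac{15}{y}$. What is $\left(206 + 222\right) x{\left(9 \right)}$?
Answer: $\frac{2140}{3} \approx 713.33$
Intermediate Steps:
$\left(206 + 222\right) x{\left(9 \right)} = \left(206 + 222\right) \frac{15}{9} = 428 \cdot 15 \cdot \frac{1}{9} = 428 \cdot \frac{5}{3} = \frac{2140}{3}$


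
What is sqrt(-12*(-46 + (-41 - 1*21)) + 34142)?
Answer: sqrt(35438) ≈ 188.25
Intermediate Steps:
sqrt(-12*(-46 + (-41 - 1*21)) + 34142) = sqrt(-12*(-46 + (-41 - 21)) + 34142) = sqrt(-12*(-46 - 62) + 34142) = sqrt(-12*(-108) + 34142) = sqrt(1296 + 34142) = sqrt(35438)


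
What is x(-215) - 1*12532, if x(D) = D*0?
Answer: -12532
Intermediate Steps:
x(D) = 0
x(-215) - 1*12532 = 0 - 1*12532 = 0 - 12532 = -12532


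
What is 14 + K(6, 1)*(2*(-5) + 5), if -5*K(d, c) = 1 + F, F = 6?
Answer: 21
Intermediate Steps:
K(d, c) = -7/5 (K(d, c) = -(1 + 6)/5 = -⅕*7 = -7/5)
14 + K(6, 1)*(2*(-5) + 5) = 14 - 7*(2*(-5) + 5)/5 = 14 - 7*(-10 + 5)/5 = 14 - 7/5*(-5) = 14 + 7 = 21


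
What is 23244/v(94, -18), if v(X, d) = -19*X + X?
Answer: -1937/141 ≈ -13.738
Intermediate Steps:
v(X, d) = -18*X
23244/v(94, -18) = 23244/((-18*94)) = 23244/(-1692) = 23244*(-1/1692) = -1937/141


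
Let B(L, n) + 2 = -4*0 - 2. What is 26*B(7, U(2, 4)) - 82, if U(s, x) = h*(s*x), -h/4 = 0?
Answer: -186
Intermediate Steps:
h = 0 (h = -4*0 = 0)
U(s, x) = 0 (U(s, x) = 0*(s*x) = 0)
B(L, n) = -4 (B(L, n) = -2 + (-4*0 - 2) = -2 + (0 - 2) = -2 - 2 = -4)
26*B(7, U(2, 4)) - 82 = 26*(-4) - 82 = -104 - 82 = -186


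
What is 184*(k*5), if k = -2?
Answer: -1840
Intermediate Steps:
184*(k*5) = 184*(-2*5) = 184*(-10) = -1840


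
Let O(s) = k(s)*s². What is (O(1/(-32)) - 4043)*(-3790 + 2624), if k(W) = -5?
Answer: 2413641571/512 ≈ 4.7141e+6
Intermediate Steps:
O(s) = -5*s²
(O(1/(-32)) - 4043)*(-3790 + 2624) = (-5*(1/(-32))² - 4043)*(-3790 + 2624) = (-5*(-1/32)² - 4043)*(-1166) = (-5*1/1024 - 4043)*(-1166) = (-5/1024 - 4043)*(-1166) = -4140037/1024*(-1166) = 2413641571/512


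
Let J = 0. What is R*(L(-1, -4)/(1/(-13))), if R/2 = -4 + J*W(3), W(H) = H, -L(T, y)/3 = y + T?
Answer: 1560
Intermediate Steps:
L(T, y) = -3*T - 3*y (L(T, y) = -3*(y + T) = -3*(T + y) = -3*T - 3*y)
R = -8 (R = 2*(-4 + 0*3) = 2*(-4 + 0) = 2*(-4) = -8)
R*(L(-1, -4)/(1/(-13))) = -8*(-3*(-1) - 3*(-4))/(1/(-13)) = -8*(3 + 12)/(-1/13) = -120*(-13) = -8*(-195) = 1560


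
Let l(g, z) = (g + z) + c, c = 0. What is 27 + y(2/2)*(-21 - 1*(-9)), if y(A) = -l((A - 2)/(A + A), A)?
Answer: 33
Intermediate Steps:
l(g, z) = g + z (l(g, z) = (g + z) + 0 = g + z)
y(A) = -A - (-2 + A)/(2*A) (y(A) = -((A - 2)/(A + A) + A) = -((-2 + A)/((2*A)) + A) = -((-2 + A)*(1/(2*A)) + A) = -((-2 + A)/(2*A) + A) = -(A + (-2 + A)/(2*A)) = -A - (-2 + A)/(2*A))
27 + y(2/2)*(-21 - 1*(-9)) = 27 + (-½ + 1/(2/2) - 2/2)*(-21 - 1*(-9)) = 27 + (-½ + 1/(2*(½)) - 2/2)*(-21 + 9) = 27 + (-½ + 1/1 - 1*1)*(-12) = 27 + (-½ + 1 - 1)*(-12) = 27 - ½*(-12) = 27 + 6 = 33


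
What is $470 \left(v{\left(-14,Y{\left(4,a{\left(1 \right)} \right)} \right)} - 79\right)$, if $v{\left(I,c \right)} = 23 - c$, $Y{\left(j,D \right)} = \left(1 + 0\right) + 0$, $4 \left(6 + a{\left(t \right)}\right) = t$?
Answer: $-26790$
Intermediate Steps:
$a{\left(t \right)} = -6 + \frac{t}{4}$
$Y{\left(j,D \right)} = 1$ ($Y{\left(j,D \right)} = 1 + 0 = 1$)
$470 \left(v{\left(-14,Y{\left(4,a{\left(1 \right)} \right)} \right)} - 79\right) = 470 \left(\left(23 - 1\right) - 79\right) = 470 \left(22 - 79\right) = 470 \left(-57\right) = -26790$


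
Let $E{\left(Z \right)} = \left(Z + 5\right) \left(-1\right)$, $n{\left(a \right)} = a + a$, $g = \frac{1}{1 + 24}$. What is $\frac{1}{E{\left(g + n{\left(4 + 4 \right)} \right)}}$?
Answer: $- \frac{25}{526} \approx -0.047529$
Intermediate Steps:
$g = \frac{1}{25} \approx 0.04$
$n{\left(a \right)} = 2 a$
$E{\left(Z \right)} = -5 - Z$ ($E{\left(Z \right)} = \left(5 + Z\right) \left(-1\right) = -5 - Z$)
$\frac{1}{E{\left(g + n{\left(4 + 4 \right)} \right)}} = \frac{1}{-5 - \left(\frac{1}{25} + 2 \left(4 + 4\right)\right)} = \frac{1}{-5 - \left(\frac{1}{25} + 2 \cdot 8\right)} = \frac{1}{-5 - \left(\frac{1}{25} + 16\right)} = \frac{1}{-5 - \frac{401}{25}} = \frac{1}{- \frac{526}{25}} = - \frac{25}{526}$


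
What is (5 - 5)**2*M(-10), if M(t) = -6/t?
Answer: 0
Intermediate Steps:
(5 - 5)**2*M(-10) = (5 - 5)**2*(-6/(-10)) = 0**2*(-6*(-1/10)) = 0*(3/5) = 0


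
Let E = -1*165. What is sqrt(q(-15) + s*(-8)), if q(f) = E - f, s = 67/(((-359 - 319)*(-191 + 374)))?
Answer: I*sqrt(64141308826)/20679 ≈ 12.247*I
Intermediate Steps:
E = -165
s = -67/124074 (s = 67/((-678*183)) = 67/(-124074) = 67*(-1/124074) = -67/124074 ≈ -0.00054000)
q(f) = -165 - f
sqrt(q(-15) + s*(-8)) = sqrt((-165 - 1*(-15)) - 67/124074*(-8)) = sqrt((-165 + 15) + 268/62037) = sqrt(-150 + 268/62037) = sqrt(-9305282/62037) = I*sqrt(64141308826)/20679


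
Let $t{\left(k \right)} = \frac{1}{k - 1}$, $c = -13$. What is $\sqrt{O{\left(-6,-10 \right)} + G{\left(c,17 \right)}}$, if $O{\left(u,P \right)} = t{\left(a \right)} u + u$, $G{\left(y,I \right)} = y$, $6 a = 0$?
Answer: $i \sqrt{13} \approx 3.6056 i$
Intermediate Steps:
$a = 0$ ($a = \frac{1}{6} \cdot 0 = 0$)
$t{\left(k \right)} = \frac{1}{-1 + k}$
$O{\left(u,P \right)} = 0$ ($O{\left(u,P \right)} = \frac{u}{-1 + 0} + u = \frac{u}{-1} + u = - u + u = 0$)
$\sqrt{O{\left(-6,-10 \right)} + G{\left(c,17 \right)}} = \sqrt{0 - 13} = \sqrt{-13} = i \sqrt{13}$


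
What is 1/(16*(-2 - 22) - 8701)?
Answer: -1/9085 ≈ -0.00011007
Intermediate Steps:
1/(16*(-2 - 22) - 8701) = 1/(16*(-24) - 8701) = 1/(-384 - 8701) = 1/(-9085) = -1/9085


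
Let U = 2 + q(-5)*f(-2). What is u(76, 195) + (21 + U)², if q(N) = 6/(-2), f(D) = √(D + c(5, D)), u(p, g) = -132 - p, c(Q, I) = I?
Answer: 285 - 276*I ≈ 285.0 - 276.0*I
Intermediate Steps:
f(D) = √2*√D (f(D) = √(D + D) = √(2*D) = √2*√D)
q(N) = -3 (q(N) = 6*(-½) = -3)
U = 2 - 6*I (U = 2 - 3*√2*√(-2) = 2 - 3*√2*I*√2 = 2 - 6*I ≈ 2.0 - 6.0*I)
u(76, 195) + (21 + U)² = (-132 - 1*76) + (21 + (2 - 6*I))² = (-132 - 76) + (23 - 6*I)² = -208 + (23 - 6*I)²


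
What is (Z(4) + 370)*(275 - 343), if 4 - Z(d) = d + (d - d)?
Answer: -25160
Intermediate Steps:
Z(d) = 4 - d (Z(d) = 4 - (d + (d - d)) = 4 - (d + 0) = 4 - d)
(Z(4) + 370)*(275 - 343) = ((4 - 1*4) + 370)*(275 - 343) = ((4 - 4) + 370)*(-68) = (0 + 370)*(-68) = 370*(-68) = -25160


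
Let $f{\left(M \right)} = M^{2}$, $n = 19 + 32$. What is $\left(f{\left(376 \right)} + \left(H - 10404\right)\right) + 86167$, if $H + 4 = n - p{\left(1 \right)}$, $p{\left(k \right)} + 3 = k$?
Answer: $217188$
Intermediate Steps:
$p{\left(k \right)} = -3 + k$
$n = 51$
$H = 49$ ($H = -4 + \left(51 - \left(-3 + 1\right)\right) = -4 + \left(51 - -2\right) = -4 + \left(51 + 2\right) = -4 + 53 = 49$)
$\left(f{\left(376 \right)} + \left(H - 10404\right)\right) + 86167 = \left(376^{2} + \left(49 - 10404\right)\right) + 86167 = \left(141376 + \left(49 - 10404\right)\right) + 86167 = \left(141376 - 10355\right) + 86167 = 131021 + 86167 = 217188$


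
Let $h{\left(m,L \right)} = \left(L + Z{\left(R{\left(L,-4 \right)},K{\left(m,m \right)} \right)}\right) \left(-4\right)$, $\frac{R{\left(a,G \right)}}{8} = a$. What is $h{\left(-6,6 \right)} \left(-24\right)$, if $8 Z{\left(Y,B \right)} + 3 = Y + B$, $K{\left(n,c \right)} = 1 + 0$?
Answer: $1128$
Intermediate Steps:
$K{\left(n,c \right)} = 1$
$R{\left(a,G \right)} = 8 a$
$Z{\left(Y,B \right)} = - \frac{3}{8} + \frac{B}{8} + \frac{Y}{8}$ ($Z{\left(Y,B \right)} = - \frac{3}{8} + \frac{Y + B}{8} = - \frac{3}{8} + \frac{B + Y}{8} = - \frac{3}{8} + \left(\frac{B}{8} + \frac{Y}{8}\right) = - \frac{3}{8} + \frac{B}{8} + \frac{Y}{8}$)
$h{\left(m,L \right)} = 1 - 8 L$ ($h{\left(m,L \right)} = \left(L + \left(- \frac{3}{8} + \frac{1}{8} \cdot 1 + \frac{8 L}{8}\right)\right) \left(-4\right) = \left(L + \left(- \frac{3}{8} + \frac{1}{8} + L\right)\right) \left(-4\right) = \left(L + \left(- \frac{1}{4} + L\right)\right) \left(-4\right) = \left(- \frac{1}{4} + 2 L\right) \left(-4\right) = 1 - 8 L$)
$h{\left(-6,6 \right)} \left(-24\right) = \left(1 - 48\right) \left(-24\right) = \left(-47\right) \left(-24\right) = 1128$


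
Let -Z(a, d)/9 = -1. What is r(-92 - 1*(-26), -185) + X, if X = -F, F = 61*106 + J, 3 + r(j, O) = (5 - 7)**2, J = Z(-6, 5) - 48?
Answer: -6426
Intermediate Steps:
Z(a, d) = 9 (Z(a, d) = -9*(-1) = 9)
J = -39 (J = 9 - 48 = -39)
r(j, O) = 1 (r(j, O) = -3 + (5 - 7)**2 = -3 + (-2)**2 = -3 + 4 = 1)
F = 6427 (F = 61*106 - 39 = 6466 - 39 = 6427)
X = -6427 (X = -1*6427 = -6427)
r(-92 - 1*(-26), -185) + X = 1 - 6427 = -6426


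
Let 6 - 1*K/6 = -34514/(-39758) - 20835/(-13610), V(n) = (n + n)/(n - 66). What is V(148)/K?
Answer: 4004187212/23967101163 ≈ 0.16707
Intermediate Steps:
V(n) = 2*n/(-66 + n) (V(n) = (2*n)/(-66 + n) = 2*n/(-66 + n))
K = 584563443/27055319 (K = 36 - 6*(-34514/(-39758) - 20835/(-13610)) = 36 - 6*(-34514*(-1/39758) - 20835*(-1/13610)) = 36 - 6*(17257/19879 + 4167/2722) = 36 - 6*129809347/54110638 = 36 - 389428041/27055319 = 584563443/27055319 ≈ 21.606)
V(148)/K = (2*148/(-66 + 148))/(584563443/27055319) = (2*148/82)*(27055319/584563443) = (2*148*(1/82))*(27055319/584563443) = (148/41)*(27055319/584563443) = 4004187212/23967101163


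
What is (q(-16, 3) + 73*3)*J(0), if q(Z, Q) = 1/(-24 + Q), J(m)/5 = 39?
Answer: 298870/7 ≈ 42696.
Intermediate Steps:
J(m) = 195 (J(m) = 5*39 = 195)
(q(-16, 3) + 73*3)*J(0) = (1/(-24 + 3) + 73*3)*195 = (1/(-21) + 219)*195 = (-1/21 + 219)*195 = (4598/21)*195 = 298870/7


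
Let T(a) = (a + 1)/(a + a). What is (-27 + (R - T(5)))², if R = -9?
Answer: 33489/25 ≈ 1339.6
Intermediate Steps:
T(a) = (1 + a)/(2*a) (T(a) = (1 + a)/((2*a)) = (1 + a)*(1/(2*a)) = (1 + a)/(2*a))
(-27 + (R - T(5)))² = (-27 + (-9 - (1 + 5)/(2*5)))² = (-27 + (-9 - 6/(2*5)))² = (-27 + (-9 - 1*⅗))² = (-27 + (-9 - ⅗))² = (-27 - 48/5)² = (-183/5)² = 33489/25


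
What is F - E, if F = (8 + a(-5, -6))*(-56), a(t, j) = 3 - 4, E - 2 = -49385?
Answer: 48991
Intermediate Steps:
E = -49383 (E = 2 - 49385 = -49383)
a(t, j) = -1
F = -392 (F = (8 - 1)*(-56) = 7*(-56) = -392)
F - E = -392 - 1*(-49383) = -392 + 49383 = 48991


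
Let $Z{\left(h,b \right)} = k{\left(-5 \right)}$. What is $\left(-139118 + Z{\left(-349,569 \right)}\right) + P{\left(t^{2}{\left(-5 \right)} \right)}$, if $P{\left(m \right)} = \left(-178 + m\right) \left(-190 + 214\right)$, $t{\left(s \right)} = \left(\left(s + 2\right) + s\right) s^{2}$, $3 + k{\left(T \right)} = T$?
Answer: $816602$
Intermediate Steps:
$k{\left(T \right)} = -3 + T$
$Z{\left(h,b \right)} = -8$ ($Z{\left(h,b \right)} = -3 - 5 = -8$)
$t{\left(s \right)} = s^{2} \left(2 + 2 s\right)$ ($t{\left(s \right)} = \left(\left(2 + s\right) + s\right) s^{2} = \left(2 + 2 s\right) s^{2} = s^{2} \left(2 + 2 s\right)$)
$P{\left(m \right)} = -4272 + 24 m$ ($P{\left(m \right)} = \left(-178 + m\right) 24 = -4272 + 24 m$)
$\left(-139118 + Z{\left(-349,569 \right)}\right) + P{\left(t^{2}{\left(-5 \right)} \right)} = \left(-139118 - 8\right) - \left(4272 - 24 \left(2 \left(-5\right)^{2} \left(1 - 5\right)\right)^{2}\right) = -139126 - \left(4272 - 24 \left(2 \cdot 25 \left(-4\right)\right)^{2}\right) = -139126 - \left(4272 - 24 \left(-200\right)^{2}\right) = -139126 + \left(-4272 + 24 \cdot 40000\right) = -139126 + \left(-4272 + 960000\right) = -139126 + 955728 = 816602$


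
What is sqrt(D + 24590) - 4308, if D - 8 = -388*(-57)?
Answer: -4308 + sqrt(46714) ≈ -4091.9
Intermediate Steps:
D = 22124 (D = 8 - 388*(-57) = 8 + 22116 = 22124)
sqrt(D + 24590) - 4308 = sqrt(22124 + 24590) - 4308 = sqrt(46714) - 4308 = -4308 + sqrt(46714)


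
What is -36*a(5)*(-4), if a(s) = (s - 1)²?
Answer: 2304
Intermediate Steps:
a(s) = (-1 + s)²
-36*a(5)*(-4) = -36*(-1 + 5)²*(-4) = -36*4²*(-4) = -36*16*(-4) = -576*(-4) = 2304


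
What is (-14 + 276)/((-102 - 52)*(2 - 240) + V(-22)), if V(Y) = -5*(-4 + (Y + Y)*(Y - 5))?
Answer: 131/15366 ≈ 0.0085253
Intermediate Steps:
V(Y) = 20 - 10*Y*(-5 + Y) (V(Y) = -5*(-4 + (2*Y)*(-5 + Y)) = -5*(-4 + 2*Y*(-5 + Y)) = 20 - 10*Y*(-5 + Y))
(-14 + 276)/((-102 - 52)*(2 - 240) + V(-22)) = (-14 + 276)/((-102 - 52)*(2 - 240) + (20 - 10*(-22)² + 50*(-22))) = 262/(-154*(-238) + (20 - 10*484 - 1100)) = 262/(36652 + (20 - 4840 - 1100)) = 262/(36652 - 5920) = 262/30732 = 262*(1/30732) = 131/15366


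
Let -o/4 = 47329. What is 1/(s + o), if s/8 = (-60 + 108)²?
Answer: -1/170884 ≈ -5.8519e-6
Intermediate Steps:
o = -189316 (o = -4*47329 = -189316)
s = 18432 (s = 8*(-60 + 108)² = 8*48² = 8*2304 = 18432)
1/(s + o) = 1/(18432 - 189316) = 1/(-170884) = -1/170884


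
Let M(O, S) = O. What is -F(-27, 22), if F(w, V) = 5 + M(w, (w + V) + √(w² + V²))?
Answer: 22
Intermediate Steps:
F(w, V) = 5 + w
-F(-27, 22) = -(5 - 27) = -1*(-22) = 22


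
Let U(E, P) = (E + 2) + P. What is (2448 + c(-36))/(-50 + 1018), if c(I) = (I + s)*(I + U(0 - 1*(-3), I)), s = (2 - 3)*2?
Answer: 227/44 ≈ 5.1591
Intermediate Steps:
U(E, P) = 2 + E + P (U(E, P) = (2 + E) + P = 2 + E + P)
s = -2 (s = -1*2 = -2)
c(I) = (-2 + I)*(5 + 2*I) (c(I) = (I - 2)*(I + (2 + (0 - 1*(-3)) + I)) = (-2 + I)*(I + (2 + (0 + 3) + I)) = (-2 + I)*(I + (2 + 3 + I)) = (-2 + I)*(I + (5 + I)) = (-2 + I)*(5 + 2*I))
(2448 + c(-36))/(-50 + 1018) = (2448 + (-10 - 36 + 2*(-36)²))/(-50 + 1018) = (2448 + (-10 - 36 + 2*1296))/968 = (2448 + (-10 - 36 + 2592))*(1/968) = (2448 + 2546)*(1/968) = 4994*(1/968) = 227/44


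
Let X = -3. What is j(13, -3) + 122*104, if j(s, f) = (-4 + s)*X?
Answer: 12661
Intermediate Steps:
j(s, f) = 12 - 3*s (j(s, f) = (-4 + s)*(-3) = 12 - 3*s)
j(13, -3) + 122*104 = (12 - 3*13) + 122*104 = (12 - 39) + 12688 = -27 + 12688 = 12661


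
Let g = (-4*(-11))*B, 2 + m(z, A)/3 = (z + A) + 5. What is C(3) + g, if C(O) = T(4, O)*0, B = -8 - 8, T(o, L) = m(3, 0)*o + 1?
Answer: -704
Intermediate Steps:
m(z, A) = 9 + 3*A + 3*z (m(z, A) = -6 + 3*((z + A) + 5) = -6 + 3*((A + z) + 5) = -6 + 3*(5 + A + z) = -6 + (15 + 3*A + 3*z) = 9 + 3*A + 3*z)
T(o, L) = 1 + 18*o (T(o, L) = (9 + 3*0 + 3*3)*o + 1 = (9 + 0 + 9)*o + 1 = 18*o + 1 = 1 + 18*o)
B = -16
C(O) = 0 (C(O) = (1 + 18*4)*0 = (1 + 72)*0 = 73*0 = 0)
g = -704 (g = -4*(-11)*(-16) = 44*(-16) = -704)
C(3) + g = 0 - 704 = -704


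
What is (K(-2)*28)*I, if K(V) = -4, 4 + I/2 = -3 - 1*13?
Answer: 4480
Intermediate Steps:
I = -40 (I = -8 + 2*(-3 - 1*13) = -8 + 2*(-3 - 13) = -8 + 2*(-16) = -8 - 32 = -40)
(K(-2)*28)*I = -4*28*(-40) = -112*(-40) = 4480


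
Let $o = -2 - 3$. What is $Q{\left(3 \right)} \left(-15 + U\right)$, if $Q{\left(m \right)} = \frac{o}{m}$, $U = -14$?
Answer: $\frac{145}{3} \approx 48.333$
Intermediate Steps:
$o = -5$
$Q{\left(m \right)} = - \frac{5}{m}$
$Q{\left(3 \right)} \left(-15 + U\right) = - \frac{5}{3} \left(-15 - 14\right) = \left(-5\right) \frac{1}{3} \left(-29\right) = \left(- \frac{5}{3}\right) \left(-29\right) = \frac{145}{3}$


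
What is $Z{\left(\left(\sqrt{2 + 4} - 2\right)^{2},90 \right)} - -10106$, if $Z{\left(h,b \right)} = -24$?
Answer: $10082$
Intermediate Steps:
$Z{\left(\left(\sqrt{2 + 4} - 2\right)^{2},90 \right)} - -10106 = -24 - -10106 = -24 + 10106 = 10082$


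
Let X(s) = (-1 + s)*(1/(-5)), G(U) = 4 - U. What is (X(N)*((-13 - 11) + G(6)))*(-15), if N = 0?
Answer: 78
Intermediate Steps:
X(s) = ⅕ - s/5 (X(s) = (-1 + s)*(1*(-⅕)) = (-1 + s)*(-⅕) = ⅕ - s/5)
(X(N)*((-13 - 11) + G(6)))*(-15) = ((⅕ - ⅕*0)*((-13 - 11) + (4 - 1*6)))*(-15) = ((⅕ + 0)*(-24 + (4 - 6)))*(-15) = ((-24 - 2)/5)*(-15) = ((⅕)*(-26))*(-15) = -26/5*(-15) = 78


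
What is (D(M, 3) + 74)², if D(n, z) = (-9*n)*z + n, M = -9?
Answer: 94864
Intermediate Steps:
D(n, z) = n - 9*n*z (D(n, z) = -9*n*z + n = n - 9*n*z)
(D(M, 3) + 74)² = (-9*(1 - 9*3) + 74)² = (-9*(1 - 27) + 74)² = (-9*(-26) + 74)² = (234 + 74)² = 308² = 94864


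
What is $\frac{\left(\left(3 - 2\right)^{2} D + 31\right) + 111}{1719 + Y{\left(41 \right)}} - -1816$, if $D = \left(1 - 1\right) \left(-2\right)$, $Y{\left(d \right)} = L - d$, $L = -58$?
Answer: $\frac{1471031}{810} \approx 1816.1$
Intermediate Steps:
$Y{\left(d \right)} = -58 - d$
$D = 0$ ($D = 0 \left(-2\right) = 0$)
$\frac{\left(\left(3 - 2\right)^{2} D + 31\right) + 111}{1719 + Y{\left(41 \right)}} - -1816 = \frac{\left(\left(3 - 2\right)^{2} \cdot 0 + 31\right) + 111}{1719 - 99} - -1816 = \frac{\left(1^{2} \cdot 0 + 31\right) + 111}{1719 - 99} + 1816 = \frac{\left(1 \cdot 0 + 31\right) + 111}{1719 - 99} + 1816 = \frac{\left(0 + 31\right) + 111}{1620} + 1816 = \left(31 + 111\right) \frac{1}{1620} + 1816 = 142 \cdot \frac{1}{1620} + 1816 = \frac{71}{810} + 1816 = \frac{1471031}{810}$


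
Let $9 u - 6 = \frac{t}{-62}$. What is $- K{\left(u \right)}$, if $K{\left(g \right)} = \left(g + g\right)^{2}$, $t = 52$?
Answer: $- \frac{102400}{77841} \approx -1.3155$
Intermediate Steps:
$u = \frac{160}{279}$ ($u = \frac{2}{3} + \frac{52 \frac{1}{-62}}{9} = \frac{2}{3} + \frac{52 \left(- \frac{1}{62}\right)}{9} = \frac{2}{3} + \frac{1}{9} \left(- \frac{26}{31}\right) = \frac{2}{3} - \frac{26}{279} = \frac{160}{279} \approx 0.57348$)
$K{\left(g \right)} = 4 g^{2}$ ($K{\left(g \right)} = \left(2 g\right)^{2} = 4 g^{2}$)
$- K{\left(u \right)} = - 4 \left(\frac{160}{279}\right)^{2} = - \frac{4 \cdot 25600}{77841} = \left(-1\right) \frac{102400}{77841} = - \frac{102400}{77841}$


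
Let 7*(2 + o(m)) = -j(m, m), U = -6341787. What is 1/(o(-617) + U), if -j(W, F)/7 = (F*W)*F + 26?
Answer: -1/241226876 ≈ -4.1455e-9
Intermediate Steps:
j(W, F) = -182 - 7*W*F² (j(W, F) = -7*((F*W)*F + 26) = -7*(W*F² + 26) = -7*(26 + W*F²) = -182 - 7*W*F²)
o(m) = 24 + m³ (o(m) = -2 + (-(-182 - 7*m*m²))/7 = -2 + (-(-182 - 7*m³))/7 = -2 + (182 + 7*m³)/7 = -2 + (26 + m³) = 24 + m³)
1/(o(-617) + U) = 1/((24 + (-617)³) - 6341787) = 1/((24 - 234885113) - 6341787) = 1/(-234885089 - 6341787) = 1/(-241226876) = -1/241226876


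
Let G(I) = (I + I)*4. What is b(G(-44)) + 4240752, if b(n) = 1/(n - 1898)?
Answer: 9541691999/2250 ≈ 4.2408e+6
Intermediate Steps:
G(I) = 8*I (G(I) = (2*I)*4 = 8*I)
b(n) = 1/(-1898 + n)
b(G(-44)) + 4240752 = 1/(-1898 + 8*(-44)) + 4240752 = 1/(-1898 - 352) + 4240752 = 1/(-2250) + 4240752 = -1/2250 + 4240752 = 9541691999/2250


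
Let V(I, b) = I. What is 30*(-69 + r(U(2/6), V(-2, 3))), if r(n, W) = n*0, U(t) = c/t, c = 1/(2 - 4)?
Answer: -2070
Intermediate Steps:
c = -½ (c = 1/(-2) = -½ ≈ -0.50000)
U(t) = -1/(2*t)
r(n, W) = 0
30*(-69 + r(U(2/6), V(-2, 3))) = 30*(-69 + 0) = 30*(-69) = -2070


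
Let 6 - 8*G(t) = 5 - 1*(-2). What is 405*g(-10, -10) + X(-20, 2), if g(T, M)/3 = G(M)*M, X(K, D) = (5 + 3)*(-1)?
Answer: 6043/4 ≈ 1510.8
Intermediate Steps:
G(t) = -⅛ (G(t) = ¾ - (5 - 1*(-2))/8 = ¾ - (5 + 2)/8 = ¾ - ⅛*7 = ¾ - 7/8 = -⅛)
X(K, D) = -8 (X(K, D) = 8*(-1) = -8)
g(T, M) = -3*M/8 (g(T, M) = 3*(-M/8) = -3*M/8)
405*g(-10, -10) + X(-20, 2) = 405*(-3/8*(-10)) - 8 = 405*(15/4) - 8 = 6075/4 - 8 = 6043/4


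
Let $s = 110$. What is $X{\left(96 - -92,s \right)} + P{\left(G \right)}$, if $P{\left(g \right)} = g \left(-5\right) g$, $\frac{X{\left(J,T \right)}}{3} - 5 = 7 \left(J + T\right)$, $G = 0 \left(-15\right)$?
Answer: $6273$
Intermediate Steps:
$G = 0$
$X{\left(J,T \right)} = 15 + 21 J + 21 T$ ($X{\left(J,T \right)} = 15 + 3 \cdot 7 \left(J + T\right) = 15 + 3 \left(7 J + 7 T\right) = 15 + \left(21 J + 21 T\right) = 15 + 21 J + 21 T$)
$P{\left(g \right)} = - 5 g^{2}$ ($P{\left(g \right)} = - 5 g g = - 5 g^{2}$)
$X{\left(96 - -92,s \right)} + P{\left(G \right)} = \left(15 + 21 \left(96 - -92\right) + 21 \cdot 110\right) - 5 \cdot 0^{2} = \left(15 + 21 \left(96 + 92\right) + 2310\right) - 0 = \left(15 + 21 \cdot 188 + 2310\right) + 0 = \left(15 + 3948 + 2310\right) + 0 = 6273 + 0 = 6273$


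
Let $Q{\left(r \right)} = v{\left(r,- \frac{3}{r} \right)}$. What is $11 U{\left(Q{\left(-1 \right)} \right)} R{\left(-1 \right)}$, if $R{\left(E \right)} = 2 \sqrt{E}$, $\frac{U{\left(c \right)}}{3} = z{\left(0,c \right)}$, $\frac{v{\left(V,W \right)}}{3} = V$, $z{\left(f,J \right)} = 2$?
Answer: $132 i \approx 132.0 i$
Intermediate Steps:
$v{\left(V,W \right)} = 3 V$
$Q{\left(r \right)} = 3 r$
$U{\left(c \right)} = 6$ ($U{\left(c \right)} = 3 \cdot 2 = 6$)
$11 U{\left(Q{\left(-1 \right)} \right)} R{\left(-1 \right)} = 11 \cdot 6 \cdot 2 \sqrt{-1} = 66 \cdot 2 i = 132 i$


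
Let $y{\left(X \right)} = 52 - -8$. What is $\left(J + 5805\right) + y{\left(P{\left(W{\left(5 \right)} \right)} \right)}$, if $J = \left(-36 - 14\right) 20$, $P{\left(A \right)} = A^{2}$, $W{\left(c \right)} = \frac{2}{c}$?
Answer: $4865$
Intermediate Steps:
$y{\left(X \right)} = 60$ ($y{\left(X \right)} = 52 + 8 = 60$)
$J = -1000$ ($J = \left(-50\right) 20 = -1000$)
$\left(J + 5805\right) + y{\left(P{\left(W{\left(5 \right)} \right)} \right)} = \left(-1000 + 5805\right) + 60 = 4805 + 60 = 4865$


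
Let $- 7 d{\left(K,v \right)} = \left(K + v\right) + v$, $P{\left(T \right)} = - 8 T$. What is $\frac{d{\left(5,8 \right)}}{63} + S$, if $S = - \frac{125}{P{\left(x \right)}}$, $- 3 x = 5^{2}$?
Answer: $- \frac{323}{168} \approx -1.9226$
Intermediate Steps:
$x = - \frac{25}{3}$ ($x = - \frac{5^{2}}{3} = \left(- \frac{1}{3}\right) 25 = - \frac{25}{3} \approx -8.3333$)
$d{\left(K,v \right)} = - \frac{2 v}{7} - \frac{K}{7}$ ($d{\left(K,v \right)} = - \frac{\left(K + v\right) + v}{7} = - \frac{K + 2 v}{7} = - \frac{2 v}{7} - \frac{K}{7}$)
$S = - \frac{15}{8}$ ($S = - \frac{125}{\left(-8\right) \left(- \frac{25}{3}\right)} = - \frac{125}{\frac{200}{3}} = \left(-125\right) \frac{3}{200} = - \frac{15}{8} \approx -1.875$)
$\frac{d{\left(5,8 \right)}}{63} + S = \frac{\left(- \frac{2}{7}\right) 8 - \frac{5}{7}}{63} - \frac{15}{8} = \left(- \frac{16}{7} - \frac{5}{7}\right) \frac{1}{63} - \frac{15}{8} = \left(-3\right) \frac{1}{63} - \frac{15}{8} = - \frac{1}{21} - \frac{15}{8} = - \frac{323}{168}$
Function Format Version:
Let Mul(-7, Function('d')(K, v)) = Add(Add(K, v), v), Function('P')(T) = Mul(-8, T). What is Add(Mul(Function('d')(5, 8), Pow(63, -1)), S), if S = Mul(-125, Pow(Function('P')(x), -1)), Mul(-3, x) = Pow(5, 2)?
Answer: Rational(-323, 168) ≈ -1.9226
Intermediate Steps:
x = Rational(-25, 3) (x = Mul(Rational(-1, 3), Pow(5, 2)) = Mul(Rational(-1, 3), 25) = Rational(-25, 3) ≈ -8.3333)
Function('d')(K, v) = Add(Mul(Rational(-2, 7), v), Mul(Rational(-1, 7), K)) (Function('d')(K, v) = Mul(Rational(-1, 7), Add(Add(K, v), v)) = Mul(Rational(-1, 7), Add(K, Mul(2, v))) = Add(Mul(Rational(-2, 7), v), Mul(Rational(-1, 7), K)))
S = Rational(-15, 8) (S = Mul(-125, Pow(Mul(-8, Rational(-25, 3)), -1)) = Mul(-125, Pow(Rational(200, 3), -1)) = Mul(-125, Rational(3, 200)) = Rational(-15, 8) ≈ -1.8750)
Add(Mul(Function('d')(5, 8), Pow(63, -1)), S) = Add(Mul(Add(Mul(Rational(-2, 7), 8), Mul(Rational(-1, 7), 5)), Pow(63, -1)), Rational(-15, 8)) = Add(Mul(Add(Rational(-16, 7), Rational(-5, 7)), Rational(1, 63)), Rational(-15, 8)) = Add(Mul(-3, Rational(1, 63)), Rational(-15, 8)) = Add(Rational(-1, 21), Rational(-15, 8)) = Rational(-323, 168)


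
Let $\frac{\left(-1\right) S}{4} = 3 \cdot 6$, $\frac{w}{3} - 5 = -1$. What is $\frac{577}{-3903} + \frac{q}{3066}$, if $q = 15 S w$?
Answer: $- \frac{8725327}{1994433} \approx -4.3748$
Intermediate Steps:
$w = 12$ ($w = 15 + 3 \left(-1\right) = 15 - 3 = 12$)
$S = -72$ ($S = - 4 \cdot 3 \cdot 6 = \left(-4\right) 18 = -72$)
$q = -12960$ ($q = 15 \left(-72\right) 12 = \left(-1080\right) 12 = -12960$)
$\frac{577}{-3903} + \frac{q}{3066} = \frac{577}{-3903} - \frac{12960}{3066} = 577 \left(- \frac{1}{3903}\right) - \frac{2160}{511} = - \frac{577}{3903} - \frac{2160}{511} = - \frac{8725327}{1994433}$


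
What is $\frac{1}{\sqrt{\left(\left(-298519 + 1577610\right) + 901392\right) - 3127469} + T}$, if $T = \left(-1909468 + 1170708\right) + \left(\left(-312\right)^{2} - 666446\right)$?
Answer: $- \frac{217977}{285083993005} - \frac{i \sqrt{946986}}{1710503958030} \approx -7.6461 \cdot 10^{-7} - 5.6892 \cdot 10^{-10} i$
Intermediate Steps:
$T = -1307862$ ($T = -738760 + \left(97344 - 666446\right) = -738760 - 569102 = -1307862$)
$\frac{1}{\sqrt{\left(\left(-298519 + 1577610\right) + 901392\right) - 3127469} + T} = \frac{1}{\sqrt{\left(\left(-298519 + 1577610\right) + 901392\right) - 3127469} - 1307862} = \frac{1}{\sqrt{\left(1279091 + 901392\right) - 3127469} - 1307862} = \frac{1}{\sqrt{2180483 - 3127469} - 1307862} = \frac{1}{\sqrt{-946986} - 1307862} = \frac{1}{i \sqrt{946986} - 1307862} = \frac{1}{-1307862 + i \sqrt{946986}}$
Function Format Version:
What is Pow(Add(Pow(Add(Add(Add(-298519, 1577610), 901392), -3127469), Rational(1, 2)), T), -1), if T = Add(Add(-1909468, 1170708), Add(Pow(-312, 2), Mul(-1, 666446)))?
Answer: Add(Rational(-217977, 285083993005), Mul(Rational(-1, 1710503958030), I, Pow(946986, Rational(1, 2)))) ≈ Add(-7.6461e-7, Mul(-5.6892e-10, I))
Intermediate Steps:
T = -1307862 (T = Add(-738760, Add(97344, -666446)) = Add(-738760, -569102) = -1307862)
Pow(Add(Pow(Add(Add(Add(-298519, 1577610), 901392), -3127469), Rational(1, 2)), T), -1) = Pow(Add(Pow(Add(Add(Add(-298519, 1577610), 901392), -3127469), Rational(1, 2)), -1307862), -1) = Pow(Add(Pow(Add(Add(1279091, 901392), -3127469), Rational(1, 2)), -1307862), -1) = Pow(Add(Pow(Add(2180483, -3127469), Rational(1, 2)), -1307862), -1) = Pow(Add(Pow(-946986, Rational(1, 2)), -1307862), -1) = Pow(Add(Mul(I, Pow(946986, Rational(1, 2))), -1307862), -1) = Pow(Add(-1307862, Mul(I, Pow(946986, Rational(1, 2)))), -1)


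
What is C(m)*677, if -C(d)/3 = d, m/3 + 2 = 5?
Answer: -18279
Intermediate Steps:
m = 9 (m = -6 + 3*5 = -6 + 15 = 9)
C(d) = -3*d
C(m)*677 = -3*9*677 = -27*677 = -18279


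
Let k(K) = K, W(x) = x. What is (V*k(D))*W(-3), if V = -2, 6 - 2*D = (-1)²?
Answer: 15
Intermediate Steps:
D = 5/2 (D = 3 - ½*(-1)² = 3 - ½*1 = 3 - ½ = 5/2 ≈ 2.5000)
(V*k(D))*W(-3) = -2*5/2*(-3) = -5*(-3) = 15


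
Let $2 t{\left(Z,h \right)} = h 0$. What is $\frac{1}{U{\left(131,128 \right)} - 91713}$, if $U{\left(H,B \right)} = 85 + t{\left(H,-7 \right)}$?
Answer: $- \frac{1}{91628} \approx -1.0914 \cdot 10^{-5}$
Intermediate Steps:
$t{\left(Z,h \right)} = 0$ ($t{\left(Z,h \right)} = \frac{h 0}{2} = \frac{1}{2} \cdot 0 = 0$)
$U{\left(H,B \right)} = 85$ ($U{\left(H,B \right)} = 85 + 0 = 85$)
$\frac{1}{U{\left(131,128 \right)} - 91713} = \frac{1}{85 - 91713} = \frac{1}{-91628} = - \frac{1}{91628}$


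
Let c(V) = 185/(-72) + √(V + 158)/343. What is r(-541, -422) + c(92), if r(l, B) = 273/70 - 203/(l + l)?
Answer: 295679/194760 + 5*√10/343 ≈ 1.5643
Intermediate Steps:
r(l, B) = 39/10 - 203/(2*l) (r(l, B) = 273*(1/70) - 203*1/(2*l) = 39/10 - 203/(2*l))
c(V) = -185/72 + √(158 + V)/343 (c(V) = 185*(-1/72) + √(158 + V)*(1/343) = -185/72 + √(158 + V)/343)
r(-541, -422) + c(92) = (⅒)*(-1015 + 39*(-541))/(-541) + (-185/72 + √(158 + 92)/343) = (⅒)*(-1/541)*(-1015 - 21099) + (-185/72 + √250/343) = (⅒)*(-1/541)*(-22114) + (-185/72 + (5*√10)/343) = 11057/2705 + (-185/72 + 5*√10/343) = 295679/194760 + 5*√10/343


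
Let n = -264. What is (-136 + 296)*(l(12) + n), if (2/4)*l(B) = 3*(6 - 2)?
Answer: -38400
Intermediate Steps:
l(B) = 24 (l(B) = 2*(3*(6 - 2)) = 2*(3*4) = 2*12 = 24)
(-136 + 296)*(l(12) + n) = (-136 + 296)*(24 - 264) = 160*(-240) = -38400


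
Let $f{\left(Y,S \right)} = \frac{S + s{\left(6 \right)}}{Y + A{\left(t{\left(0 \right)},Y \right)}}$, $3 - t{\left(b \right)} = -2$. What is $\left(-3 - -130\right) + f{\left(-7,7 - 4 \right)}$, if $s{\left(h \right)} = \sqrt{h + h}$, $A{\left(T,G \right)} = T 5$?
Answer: $\frac{763}{6} + \frac{\sqrt{3}}{9} \approx 127.36$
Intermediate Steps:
$t{\left(b \right)} = 5$ ($t{\left(b \right)} = 3 - -2 = 3 + 2 = 5$)
$A{\left(T,G \right)} = 5 T$
$s{\left(h \right)} = \sqrt{2} \sqrt{h}$ ($s{\left(h \right)} = \sqrt{2 h} = \sqrt{2} \sqrt{h}$)
$f{\left(Y,S \right)} = \frac{S + 2 \sqrt{3}}{25 + Y}$ ($f{\left(Y,S \right)} = \frac{S + \sqrt{2} \sqrt{6}}{Y + 5 \cdot 5} = \frac{S + 2 \sqrt{3}}{Y + 25} = \frac{S + 2 \sqrt{3}}{25 + Y}$)
$\left(-3 - -130\right) + f{\left(-7,7 - 4 \right)} = \left(-3 - -130\right) + \frac{\left(7 - 4\right) + 2 \sqrt{3}}{25 - 7} = \left(-3 + 130\right) + \frac{3 + 2 \sqrt{3}}{18} = 127 + \frac{3 + 2 \sqrt{3}}{18} = 127 + \left(\frac{1}{6} + \frac{\sqrt{3}}{9}\right) = \frac{763}{6} + \frac{\sqrt{3}}{9}$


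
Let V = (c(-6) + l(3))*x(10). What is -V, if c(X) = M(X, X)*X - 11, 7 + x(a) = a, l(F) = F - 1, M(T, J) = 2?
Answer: 63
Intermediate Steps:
l(F) = -1 + F
x(a) = -7 + a
c(X) = -11 + 2*X (c(X) = 2*X - 11 = -11 + 2*X)
V = -63 (V = ((-11 + 2*(-6)) + (-1 + 3))*(-7 + 10) = ((-11 - 12) + 2)*3 = (-23 + 2)*3 = -21*3 = -63)
-V = -1*(-63) = 63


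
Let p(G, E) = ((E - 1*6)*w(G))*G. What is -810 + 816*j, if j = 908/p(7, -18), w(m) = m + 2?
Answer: -81902/63 ≈ -1300.0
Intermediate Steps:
w(m) = 2 + m
p(G, E) = G*(-6 + E)*(2 + G) (p(G, E) = ((E - 1*6)*(2 + G))*G = ((E - 6)*(2 + G))*G = ((-6 + E)*(2 + G))*G = G*(-6 + E)*(2 + G))
j = -227/378 (j = 908/((7*(-6 - 18)*(2 + 7))) = 908/((7*(-24)*9)) = 908/(-1512) = 908*(-1/1512) = -227/378 ≈ -0.60053)
-810 + 816*j = -810 + 816*(-227/378) = -810 - 30872/63 = -81902/63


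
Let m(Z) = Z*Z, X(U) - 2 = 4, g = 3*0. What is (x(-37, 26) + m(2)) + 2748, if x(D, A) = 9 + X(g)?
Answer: 2767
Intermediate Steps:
g = 0
X(U) = 6 (X(U) = 2 + 4 = 6)
m(Z) = Z**2
x(D, A) = 15 (x(D, A) = 9 + 6 = 15)
(x(-37, 26) + m(2)) + 2748 = (15 + 2**2) + 2748 = (15 + 4) + 2748 = 19 + 2748 = 2767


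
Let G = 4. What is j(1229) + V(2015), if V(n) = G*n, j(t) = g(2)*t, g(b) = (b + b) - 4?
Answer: 8060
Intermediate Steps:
g(b) = -4 + 2*b (g(b) = 2*b - 4 = -4 + 2*b)
j(t) = 0 (j(t) = (-4 + 2*2)*t = (-4 + 4)*t = 0*t = 0)
V(n) = 4*n
j(1229) + V(2015) = 0 + 4*2015 = 0 + 8060 = 8060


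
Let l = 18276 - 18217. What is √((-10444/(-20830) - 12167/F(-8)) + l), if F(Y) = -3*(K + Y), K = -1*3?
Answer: I*√36524115018930/343695 ≈ 17.584*I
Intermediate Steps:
K = -3
F(Y) = 9 - 3*Y (F(Y) = -3*(-3 + Y) = 9 - 3*Y)
l = 59
√((-10444/(-20830) - 12167/F(-8)) + l) = √((-10444/(-20830) - 12167/(9 - 3*(-8))) + 59) = √((-10444*(-1/20830) - 12167/(9 + 24)) + 59) = √((5222/10415 - 12167/33) + 59) = √(-126546979/343695 + 59) = √(-106268974/343695) = I*√36524115018930/343695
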